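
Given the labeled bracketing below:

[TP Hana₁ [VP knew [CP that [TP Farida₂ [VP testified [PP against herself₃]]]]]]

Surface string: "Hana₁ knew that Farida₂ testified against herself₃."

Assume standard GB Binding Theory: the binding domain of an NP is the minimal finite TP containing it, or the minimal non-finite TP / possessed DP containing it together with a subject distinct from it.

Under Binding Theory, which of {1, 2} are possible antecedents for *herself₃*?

{2}

*herself* is an anaphor, so Principle A applies: it must be bound in its binding domain.
Binding domain of *herself₃*: the embedded TP, whose subject is Farida₂.
*Hana₁* c-commands the anaphor but is outside its binding domain → cannot satisfy Principle A.
*Farida₂* c-commands the anaphor within its binding domain → licit binder.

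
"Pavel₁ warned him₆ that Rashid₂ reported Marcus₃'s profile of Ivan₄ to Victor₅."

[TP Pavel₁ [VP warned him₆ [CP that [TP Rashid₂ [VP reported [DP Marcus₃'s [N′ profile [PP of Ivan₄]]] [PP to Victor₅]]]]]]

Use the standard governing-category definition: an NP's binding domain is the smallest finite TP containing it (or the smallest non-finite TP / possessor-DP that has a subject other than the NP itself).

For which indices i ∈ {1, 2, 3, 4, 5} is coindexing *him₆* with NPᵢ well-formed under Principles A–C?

none

*him* is a pronoun, so Principle B applies: it must be free in its binding domain.
Binding domain of *him₆*: the matrix TP, whose subject is Pavel₁.
*Pavel₁* c-commands the pronoun within its binding domain → coindexation would violate Principle B.
*Rashid₂*: the pronoun c-commands this R-expression → coindexation would violate Principle C on *Rashid₂*.
*Marcus₃*: the pronoun c-commands this R-expression → coindexation would violate Principle C on *Marcus₃*.
*Ivan₄*: the pronoun c-commands this R-expression → coindexation would violate Principle C on *Ivan₄*.
*Victor₅*: the pronoun c-commands this R-expression → coindexation would violate Principle C on *Victor₅*.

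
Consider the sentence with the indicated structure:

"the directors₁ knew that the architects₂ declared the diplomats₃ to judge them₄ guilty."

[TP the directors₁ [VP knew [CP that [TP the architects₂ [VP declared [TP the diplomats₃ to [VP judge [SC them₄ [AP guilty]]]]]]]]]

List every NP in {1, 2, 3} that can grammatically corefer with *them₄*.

*them* is a pronoun, so Principle B applies: it must be free in its binding domain.
Binding domain of *them₄*: the embedded TP, whose subject is the diplomats₃.
*the directors₁* c-commands the pronoun but from outside its binding domain, and is not c-commanded by it → coindexation permitted.
*the architects₂* c-commands the pronoun but from outside its binding domain, and is not c-commanded by it → coindexation permitted.
*the diplomats₃* c-commands the pronoun within its binding domain → coindexation would violate Principle B.

{1, 2}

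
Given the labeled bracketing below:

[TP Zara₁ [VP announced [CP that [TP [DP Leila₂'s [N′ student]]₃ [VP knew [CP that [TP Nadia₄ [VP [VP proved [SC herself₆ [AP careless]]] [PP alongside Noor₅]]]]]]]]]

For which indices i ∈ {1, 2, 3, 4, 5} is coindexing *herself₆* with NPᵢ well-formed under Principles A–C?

*herself* is an anaphor, so Principle A applies: it must be bound in its binding domain.
Binding domain of *herself₆*: the embedded TP, whose subject is Nadia₄.
*Zara₁* c-commands the anaphor but is outside its binding domain → cannot satisfy Principle A.
*Leila₂* does not c-command the anaphor → cannot bind it.
*[Leila₂'s student]₃* c-commands the anaphor but is outside its binding domain → cannot satisfy Principle A.
*Nadia₄* c-commands the anaphor within its binding domain → licit binder.
*Noor₅* does not c-command the anaphor → cannot bind it.

{4}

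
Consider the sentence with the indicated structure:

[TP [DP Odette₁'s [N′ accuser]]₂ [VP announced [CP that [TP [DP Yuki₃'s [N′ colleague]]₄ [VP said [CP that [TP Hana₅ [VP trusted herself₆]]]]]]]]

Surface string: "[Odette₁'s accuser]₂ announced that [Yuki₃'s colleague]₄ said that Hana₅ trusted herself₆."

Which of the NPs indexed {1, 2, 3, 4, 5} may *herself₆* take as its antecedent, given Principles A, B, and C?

{5}

*herself* is an anaphor, so Principle A applies: it must be bound in its binding domain.
Binding domain of *herself₆*: the embedded TP, whose subject is Hana₅.
*Odette₁* does not c-command the anaphor → cannot bind it.
*[Odette₁'s accuser]₂* c-commands the anaphor but is outside its binding domain → cannot satisfy Principle A.
*Yuki₃* does not c-command the anaphor → cannot bind it.
*[Yuki₃'s colleague]₄* c-commands the anaphor but is outside its binding domain → cannot satisfy Principle A.
*Hana₅* c-commands the anaphor within its binding domain → licit binder.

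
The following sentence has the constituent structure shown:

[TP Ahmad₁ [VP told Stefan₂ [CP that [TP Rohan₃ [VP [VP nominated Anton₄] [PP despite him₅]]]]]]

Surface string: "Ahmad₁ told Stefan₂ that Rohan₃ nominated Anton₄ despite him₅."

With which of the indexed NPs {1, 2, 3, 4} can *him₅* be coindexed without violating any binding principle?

*him* is a pronoun, so Principle B applies: it must be free in its binding domain.
Binding domain of *him₅*: the embedded TP, whose subject is Rohan₃.
*Ahmad₁* c-commands the pronoun but from outside its binding domain, and is not c-commanded by it → coindexation permitted.
*Stefan₂* c-commands the pronoun but from outside its binding domain, and is not c-commanded by it → coindexation permitted.
*Rohan₃* c-commands the pronoun within its binding domain → coindexation would violate Principle B.
*Anton₄* and the pronoun do not c-command one another → neither Principle B nor Principle C is at stake; coindexation permitted.

{1, 2, 4}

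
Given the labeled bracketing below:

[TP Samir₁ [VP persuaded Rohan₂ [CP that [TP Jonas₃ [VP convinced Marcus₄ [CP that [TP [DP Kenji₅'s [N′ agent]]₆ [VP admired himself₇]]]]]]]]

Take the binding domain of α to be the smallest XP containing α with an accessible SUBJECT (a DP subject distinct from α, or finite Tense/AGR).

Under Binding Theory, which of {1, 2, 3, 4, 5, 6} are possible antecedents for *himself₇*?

{6}

*himself* is an anaphor, so Principle A applies: it must be bound in its binding domain.
Binding domain of *himself₇*: the embedded TP, whose subject is [Kenji₅'s agent]₆.
*Samir₁* c-commands the anaphor but is outside its binding domain → cannot satisfy Principle A.
*Rohan₂* c-commands the anaphor but is outside its binding domain → cannot satisfy Principle A.
*Jonas₃* c-commands the anaphor but is outside its binding domain → cannot satisfy Principle A.
*Marcus₄* c-commands the anaphor but is outside its binding domain → cannot satisfy Principle A.
*Kenji₅* does not c-command the anaphor → cannot bind it.
*[Kenji₅'s agent]₆* c-commands the anaphor within its binding domain → licit binder.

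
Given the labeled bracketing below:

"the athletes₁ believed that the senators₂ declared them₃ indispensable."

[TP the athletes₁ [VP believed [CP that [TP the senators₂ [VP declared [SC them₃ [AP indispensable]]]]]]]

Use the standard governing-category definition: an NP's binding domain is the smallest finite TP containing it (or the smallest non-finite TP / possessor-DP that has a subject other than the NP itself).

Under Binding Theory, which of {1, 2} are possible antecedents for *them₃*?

*them* is a pronoun, so Principle B applies: it must be free in its binding domain.
Binding domain of *them₃*: the embedded TP, whose subject is the senators₂.
*the athletes₁* c-commands the pronoun but from outside its binding domain, and is not c-commanded by it → coindexation permitted.
*the senators₂* c-commands the pronoun within its binding domain → coindexation would violate Principle B.

{1}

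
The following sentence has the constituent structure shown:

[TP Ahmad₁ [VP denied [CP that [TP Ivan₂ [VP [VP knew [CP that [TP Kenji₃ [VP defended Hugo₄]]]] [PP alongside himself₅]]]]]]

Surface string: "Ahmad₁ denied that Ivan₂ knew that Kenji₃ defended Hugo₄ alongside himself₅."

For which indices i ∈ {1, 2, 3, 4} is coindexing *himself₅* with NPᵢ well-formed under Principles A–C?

*himself* is an anaphor, so Principle A applies: it must be bound in its binding domain.
Binding domain of *himself₅*: the embedded TP, whose subject is Ivan₂.
*Ahmad₁* c-commands the anaphor but is outside its binding domain → cannot satisfy Principle A.
*Ivan₂* c-commands the anaphor within its binding domain → licit binder.
*Kenji₃* does not c-command the anaphor → cannot bind it.
*Hugo₄* does not c-command the anaphor → cannot bind it.

{2}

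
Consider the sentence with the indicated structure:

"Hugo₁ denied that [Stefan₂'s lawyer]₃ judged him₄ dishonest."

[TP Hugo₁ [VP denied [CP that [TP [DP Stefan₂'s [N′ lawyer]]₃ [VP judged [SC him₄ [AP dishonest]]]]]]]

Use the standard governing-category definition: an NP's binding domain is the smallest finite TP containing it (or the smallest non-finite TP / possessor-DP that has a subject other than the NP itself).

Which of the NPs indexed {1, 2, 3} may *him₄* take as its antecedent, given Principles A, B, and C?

{1, 2}

*him* is a pronoun, so Principle B applies: it must be free in its binding domain.
Binding domain of *him₄*: the embedded TP, whose subject is [Stefan₂'s lawyer]₃.
*Hugo₁* c-commands the pronoun but from outside its binding domain, and is not c-commanded by it → coindexation permitted.
*Stefan₂* and the pronoun do not c-command one another → neither Principle B nor Principle C is at stake; coindexation permitted.
*[Stefan₂'s lawyer]₃* c-commands the pronoun within its binding domain → coindexation would violate Principle B.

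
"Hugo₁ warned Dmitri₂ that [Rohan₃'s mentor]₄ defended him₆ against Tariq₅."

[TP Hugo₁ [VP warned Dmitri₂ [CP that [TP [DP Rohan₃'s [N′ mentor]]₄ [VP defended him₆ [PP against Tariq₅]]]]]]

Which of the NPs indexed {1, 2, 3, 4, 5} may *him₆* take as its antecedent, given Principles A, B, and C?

*him* is a pronoun, so Principle B applies: it must be free in its binding domain.
Binding domain of *him₆*: the embedded TP, whose subject is [Rohan₃'s mentor]₄.
*Hugo₁* c-commands the pronoun but from outside its binding domain, and is not c-commanded by it → coindexation permitted.
*Dmitri₂* c-commands the pronoun but from outside its binding domain, and is not c-commanded by it → coindexation permitted.
*Rohan₃* and the pronoun do not c-command one another → neither Principle B nor Principle C is at stake; coindexation permitted.
*[Rohan₃'s mentor]₄* c-commands the pronoun within its binding domain → coindexation would violate Principle B.
*Tariq₅*: the pronoun c-commands this R-expression → coindexation would violate Principle C on *Tariq₅*.

{1, 2, 3}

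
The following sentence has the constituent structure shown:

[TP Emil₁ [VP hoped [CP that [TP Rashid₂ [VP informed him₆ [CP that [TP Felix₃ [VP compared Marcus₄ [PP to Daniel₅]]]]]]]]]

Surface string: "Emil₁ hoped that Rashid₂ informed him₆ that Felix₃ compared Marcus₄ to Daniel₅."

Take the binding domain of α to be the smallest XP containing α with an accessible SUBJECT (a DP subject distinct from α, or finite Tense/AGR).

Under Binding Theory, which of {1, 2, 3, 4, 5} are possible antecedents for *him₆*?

*him* is a pronoun, so Principle B applies: it must be free in its binding domain.
Binding domain of *him₆*: the embedded TP, whose subject is Rashid₂.
*Emil₁* c-commands the pronoun but from outside its binding domain, and is not c-commanded by it → coindexation permitted.
*Rashid₂* c-commands the pronoun within its binding domain → coindexation would violate Principle B.
*Felix₃*: the pronoun c-commands this R-expression → coindexation would violate Principle C on *Felix₃*.
*Marcus₄*: the pronoun c-commands this R-expression → coindexation would violate Principle C on *Marcus₄*.
*Daniel₅*: the pronoun c-commands this R-expression → coindexation would violate Principle C on *Daniel₅*.

{1}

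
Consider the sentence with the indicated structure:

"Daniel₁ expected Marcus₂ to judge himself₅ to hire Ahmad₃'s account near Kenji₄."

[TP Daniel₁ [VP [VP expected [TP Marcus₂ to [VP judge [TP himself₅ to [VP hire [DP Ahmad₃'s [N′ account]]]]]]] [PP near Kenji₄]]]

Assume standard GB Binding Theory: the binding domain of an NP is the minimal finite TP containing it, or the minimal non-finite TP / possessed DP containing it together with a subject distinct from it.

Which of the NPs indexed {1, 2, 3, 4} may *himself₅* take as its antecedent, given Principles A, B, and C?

*himself* is an anaphor, so Principle A applies: it must be bound in its binding domain.
Binding domain of *himself₅*: the embedded TP, whose subject is Marcus₂.
*Daniel₁* c-commands the anaphor but is outside its binding domain → cannot satisfy Principle A.
*Marcus₂* c-commands the anaphor within its binding domain → licit binder.
*Ahmad₃* does not c-command the anaphor → cannot bind it.
*Kenji₄* does not c-command the anaphor → cannot bind it.

{2}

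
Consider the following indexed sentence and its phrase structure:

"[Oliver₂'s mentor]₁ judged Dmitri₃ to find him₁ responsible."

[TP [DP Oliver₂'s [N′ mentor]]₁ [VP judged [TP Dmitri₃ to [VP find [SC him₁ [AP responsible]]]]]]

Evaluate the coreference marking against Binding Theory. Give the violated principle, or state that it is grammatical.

grammatical

The two coindexed NPs are *[Oliver₂'s mentor]₁* and *him₁*.
*him₁* is a pronoun; its binding domain is the embedded TP, whose subject is Dmitri₃. Within that domain it is c-commanded only by *Dmitri₃*, which carries a different index — the pronoun is free locally, so Principle B holds.
*[Oliver₂'s mentor]₁* is an R-expression; *him₁* does not c-command it, and no other NP shares its index, so Principle C is satisfied.
All principles are respected.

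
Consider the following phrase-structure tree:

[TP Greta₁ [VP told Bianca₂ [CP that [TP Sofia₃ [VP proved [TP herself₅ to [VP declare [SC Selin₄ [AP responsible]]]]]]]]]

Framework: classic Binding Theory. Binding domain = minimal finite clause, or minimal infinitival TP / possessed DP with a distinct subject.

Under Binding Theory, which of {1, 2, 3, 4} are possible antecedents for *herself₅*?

*herself* is an anaphor, so Principle A applies: it must be bound in its binding domain.
Binding domain of *herself₅*: the embedded TP, whose subject is Sofia₃.
*Greta₁* c-commands the anaphor but is outside its binding domain → cannot satisfy Principle A.
*Bianca₂* c-commands the anaphor but is outside its binding domain → cannot satisfy Principle A.
*Sofia₃* c-commands the anaphor within its binding domain → licit binder.
*Selin₄* does not c-command the anaphor → cannot bind it.

{3}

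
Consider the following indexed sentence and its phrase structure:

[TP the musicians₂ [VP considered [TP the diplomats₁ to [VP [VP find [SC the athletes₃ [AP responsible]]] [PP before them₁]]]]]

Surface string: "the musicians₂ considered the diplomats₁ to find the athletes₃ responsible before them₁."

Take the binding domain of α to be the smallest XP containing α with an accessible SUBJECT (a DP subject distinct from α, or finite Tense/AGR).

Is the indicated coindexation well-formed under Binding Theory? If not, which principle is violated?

Principle B

The two coindexed NPs are *the diplomats₁* and *them₁*.
*them₁* is a pronoun. Its binding domain is the embedded TP, whose subject is the diplomats₁.
*the diplomats₁* c-commands it within that domain and carries the same index.
The pronoun is locally bound → Principle B violation.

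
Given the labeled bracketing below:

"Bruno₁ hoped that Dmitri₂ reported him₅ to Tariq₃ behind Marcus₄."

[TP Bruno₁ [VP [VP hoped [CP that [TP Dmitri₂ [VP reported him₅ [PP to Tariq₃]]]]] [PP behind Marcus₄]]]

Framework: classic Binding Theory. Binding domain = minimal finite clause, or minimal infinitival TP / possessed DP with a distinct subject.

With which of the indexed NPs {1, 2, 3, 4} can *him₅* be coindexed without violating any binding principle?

{1, 4}

*him* is a pronoun, so Principle B applies: it must be free in its binding domain.
Binding domain of *him₅*: the embedded TP, whose subject is Dmitri₂.
*Bruno₁* c-commands the pronoun but from outside its binding domain, and is not c-commanded by it → coindexation permitted.
*Dmitri₂* c-commands the pronoun within its binding domain → coindexation would violate Principle B.
*Tariq₃*: the pronoun c-commands this R-expression → coindexation would violate Principle C on *Tariq₃*.
*Marcus₄* and the pronoun do not c-command one another → neither Principle B nor Principle C is at stake; coindexation permitted.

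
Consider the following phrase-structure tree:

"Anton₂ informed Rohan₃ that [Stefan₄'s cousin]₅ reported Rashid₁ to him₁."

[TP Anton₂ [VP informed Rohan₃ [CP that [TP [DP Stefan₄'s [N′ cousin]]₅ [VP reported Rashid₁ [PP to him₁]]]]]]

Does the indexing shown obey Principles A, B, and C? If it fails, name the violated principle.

The two coindexed NPs are *Rashid₁* and *him₁*.
*him₁* is a pronoun. Its binding domain is the embedded TP, whose subject is [Stefan₄'s cousin]₅.
*Rashid₁* c-commands it within that domain and carries the same index.
The pronoun is locally bound → Principle B violation.

Principle B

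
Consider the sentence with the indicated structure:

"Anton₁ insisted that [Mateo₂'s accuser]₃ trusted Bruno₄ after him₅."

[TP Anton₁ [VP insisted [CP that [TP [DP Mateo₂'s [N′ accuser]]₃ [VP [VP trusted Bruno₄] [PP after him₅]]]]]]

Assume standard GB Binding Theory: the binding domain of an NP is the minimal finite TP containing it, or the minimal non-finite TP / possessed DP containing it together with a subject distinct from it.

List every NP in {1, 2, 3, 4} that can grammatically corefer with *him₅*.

{1, 2, 4}

*him* is a pronoun, so Principle B applies: it must be free in its binding domain.
Binding domain of *him₅*: the embedded TP, whose subject is [Mateo₂'s accuser]₃.
*Anton₁* c-commands the pronoun but from outside its binding domain, and is not c-commanded by it → coindexation permitted.
*Mateo₂* and the pronoun do not c-command one another → neither Principle B nor Principle C is at stake; coindexation permitted.
*[Mateo₂'s accuser]₃* c-commands the pronoun within its binding domain → coindexation would violate Principle B.
*Bruno₄* and the pronoun do not c-command one another → neither Principle B nor Principle C is at stake; coindexation permitted.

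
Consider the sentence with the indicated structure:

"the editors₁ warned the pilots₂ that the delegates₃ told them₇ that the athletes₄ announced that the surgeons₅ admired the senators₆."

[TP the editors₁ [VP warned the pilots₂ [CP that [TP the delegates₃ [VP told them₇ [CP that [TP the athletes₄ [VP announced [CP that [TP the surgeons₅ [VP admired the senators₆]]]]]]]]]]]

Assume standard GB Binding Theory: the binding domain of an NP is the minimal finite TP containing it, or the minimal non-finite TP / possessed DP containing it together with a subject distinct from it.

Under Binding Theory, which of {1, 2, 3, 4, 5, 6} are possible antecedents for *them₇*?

*them* is a pronoun, so Principle B applies: it must be free in its binding domain.
Binding domain of *them₇*: the embedded TP, whose subject is the delegates₃.
*the editors₁* c-commands the pronoun but from outside its binding domain, and is not c-commanded by it → coindexation permitted.
*the pilots₂* c-commands the pronoun but from outside its binding domain, and is not c-commanded by it → coindexation permitted.
*the delegates₃* c-commands the pronoun within its binding domain → coindexation would violate Principle B.
*the athletes₄*: the pronoun c-commands this R-expression → coindexation would violate Principle C on *the athletes₄*.
*the surgeons₅*: the pronoun c-commands this R-expression → coindexation would violate Principle C on *the surgeons₅*.
*the senators₆*: the pronoun c-commands this R-expression → coindexation would violate Principle C on *the senators₆*.

{1, 2}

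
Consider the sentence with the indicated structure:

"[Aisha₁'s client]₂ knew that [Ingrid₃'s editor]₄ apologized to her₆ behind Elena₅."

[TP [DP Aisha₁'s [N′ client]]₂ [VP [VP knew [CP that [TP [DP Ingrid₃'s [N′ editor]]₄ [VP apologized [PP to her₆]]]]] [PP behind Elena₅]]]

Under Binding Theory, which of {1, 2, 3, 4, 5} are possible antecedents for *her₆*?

*her* is a pronoun, so Principle B applies: it must be free in its binding domain.
Binding domain of *her₆*: the embedded TP, whose subject is [Ingrid₃'s editor]₄.
*Aisha₁* and the pronoun do not c-command one another → neither Principle B nor Principle C is at stake; coindexation permitted.
*[Aisha₁'s client]₂* c-commands the pronoun but from outside its binding domain, and is not c-commanded by it → coindexation permitted.
*Ingrid₃* and the pronoun do not c-command one another → neither Principle B nor Principle C is at stake; coindexation permitted.
*[Ingrid₃'s editor]₄* c-commands the pronoun within its binding domain → coindexation would violate Principle B.
*Elena₅* and the pronoun do not c-command one another → neither Principle B nor Principle C is at stake; coindexation permitted.

{1, 2, 3, 5}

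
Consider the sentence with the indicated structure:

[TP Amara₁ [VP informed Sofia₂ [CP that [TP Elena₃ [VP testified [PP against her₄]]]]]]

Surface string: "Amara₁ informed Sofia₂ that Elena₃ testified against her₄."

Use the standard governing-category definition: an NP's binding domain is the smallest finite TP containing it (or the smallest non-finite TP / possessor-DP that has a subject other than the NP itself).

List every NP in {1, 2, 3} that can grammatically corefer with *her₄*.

{1, 2}

*her* is a pronoun, so Principle B applies: it must be free in its binding domain.
Binding domain of *her₄*: the embedded TP, whose subject is Elena₃.
*Amara₁* c-commands the pronoun but from outside its binding domain, and is not c-commanded by it → coindexation permitted.
*Sofia₂* c-commands the pronoun but from outside its binding domain, and is not c-commanded by it → coindexation permitted.
*Elena₃* c-commands the pronoun within its binding domain → coindexation would violate Principle B.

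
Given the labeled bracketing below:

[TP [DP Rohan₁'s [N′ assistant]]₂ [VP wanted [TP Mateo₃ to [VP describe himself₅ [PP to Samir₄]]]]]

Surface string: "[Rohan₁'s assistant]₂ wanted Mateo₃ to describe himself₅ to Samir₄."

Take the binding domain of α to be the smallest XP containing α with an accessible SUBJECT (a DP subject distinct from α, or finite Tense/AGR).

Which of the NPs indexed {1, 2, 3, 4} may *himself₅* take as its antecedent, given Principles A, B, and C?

{3}

*himself* is an anaphor, so Principle A applies: it must be bound in its binding domain.
Binding domain of *himself₅*: the embedded TP, whose subject is Mateo₃.
*Rohan₁* does not c-command the anaphor → cannot bind it.
*[Rohan₁'s assistant]₂* c-commands the anaphor but is outside its binding domain → cannot satisfy Principle A.
*Mateo₃* c-commands the anaphor within its binding domain → licit binder.
*Samir₄* does not c-command the anaphor → cannot bind it.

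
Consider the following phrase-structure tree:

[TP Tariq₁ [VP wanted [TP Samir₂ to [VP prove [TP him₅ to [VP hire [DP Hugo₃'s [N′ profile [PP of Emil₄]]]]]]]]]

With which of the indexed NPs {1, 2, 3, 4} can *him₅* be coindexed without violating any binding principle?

*him* is a pronoun, so Principle B applies: it must be free in its binding domain.
Binding domain of *him₅*: the embedded TP, whose subject is Samir₂.
*Tariq₁* c-commands the pronoun but from outside its binding domain, and is not c-commanded by it → coindexation permitted.
*Samir₂* c-commands the pronoun within its binding domain → coindexation would violate Principle B.
*Hugo₃*: the pronoun c-commands this R-expression → coindexation would violate Principle C on *Hugo₃*.
*Emil₄*: the pronoun c-commands this R-expression → coindexation would violate Principle C on *Emil₄*.

{1}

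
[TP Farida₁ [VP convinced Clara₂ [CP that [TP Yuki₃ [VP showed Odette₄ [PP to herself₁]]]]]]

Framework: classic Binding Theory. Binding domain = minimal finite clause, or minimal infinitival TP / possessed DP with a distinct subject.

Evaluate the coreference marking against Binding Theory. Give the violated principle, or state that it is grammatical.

The two coindexed NPs are *Farida₁* and *herself₁*.
*herself₁* is an anaphor. Principle A requires it to be bound within its binding domain — the embedded TP, whose subject is Yuki₃.
Within that domain it is c-commanded by *Yuki₃*, *Odette₄*, none of which share its index.
*Farida₁* does c-command the anaphor, but from outside its binding domain.
The anaphor is unbound in its domain → Principle A violation.

Principle A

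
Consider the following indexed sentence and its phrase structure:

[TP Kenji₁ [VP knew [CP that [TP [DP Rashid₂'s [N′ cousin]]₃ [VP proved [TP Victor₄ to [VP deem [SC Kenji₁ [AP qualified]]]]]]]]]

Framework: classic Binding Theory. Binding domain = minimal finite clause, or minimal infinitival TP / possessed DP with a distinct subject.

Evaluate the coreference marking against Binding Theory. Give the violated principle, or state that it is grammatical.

Principle C

The two coindexed NPs are *Kenji₁* (the lower occurrence) and *Kenji₁* (the higher occurrence).
*Kenji₁* (the lower occurrence) is an R-expression. Principle C requires it to be free everywhere.
*Kenji₁* (the higher occurrence) c-commands it and carries the same index.
The R-expression is bound → Principle C violation.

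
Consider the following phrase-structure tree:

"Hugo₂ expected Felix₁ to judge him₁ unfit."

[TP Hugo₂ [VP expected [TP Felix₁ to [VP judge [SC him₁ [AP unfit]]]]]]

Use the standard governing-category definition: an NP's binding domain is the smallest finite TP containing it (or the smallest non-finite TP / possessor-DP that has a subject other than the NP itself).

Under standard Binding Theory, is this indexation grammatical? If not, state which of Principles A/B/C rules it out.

Principle B

The two coindexed NPs are *Felix₁* and *him₁*.
*him₁* is a pronoun. Its binding domain is the embedded TP, whose subject is Felix₁.
*Felix₁* c-commands it within that domain and carries the same index.
The pronoun is locally bound → Principle B violation.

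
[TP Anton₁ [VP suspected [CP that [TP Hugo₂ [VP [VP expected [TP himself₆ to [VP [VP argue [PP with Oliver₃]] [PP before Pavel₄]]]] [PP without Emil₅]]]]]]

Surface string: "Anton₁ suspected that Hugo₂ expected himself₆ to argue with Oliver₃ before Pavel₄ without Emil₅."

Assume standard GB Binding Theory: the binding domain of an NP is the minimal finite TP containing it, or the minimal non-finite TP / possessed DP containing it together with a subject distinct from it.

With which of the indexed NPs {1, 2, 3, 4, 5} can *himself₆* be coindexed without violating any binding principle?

{2}

*himself* is an anaphor, so Principle A applies: it must be bound in its binding domain.
Binding domain of *himself₆*: the embedded TP, whose subject is Hugo₂.
*Anton₁* c-commands the anaphor but is outside its binding domain → cannot satisfy Principle A.
*Hugo₂* c-commands the anaphor within its binding domain → licit binder.
*Oliver₃* does not c-command the anaphor → cannot bind it.
*Pavel₄* does not c-command the anaphor → cannot bind it.
*Emil₅* does not c-command the anaphor → cannot bind it.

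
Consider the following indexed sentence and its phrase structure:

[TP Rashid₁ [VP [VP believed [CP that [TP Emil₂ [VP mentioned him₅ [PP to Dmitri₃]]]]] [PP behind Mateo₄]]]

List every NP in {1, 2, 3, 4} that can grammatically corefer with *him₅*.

{1, 4}

*him* is a pronoun, so Principle B applies: it must be free in its binding domain.
Binding domain of *him₅*: the embedded TP, whose subject is Emil₂.
*Rashid₁* c-commands the pronoun but from outside its binding domain, and is not c-commanded by it → coindexation permitted.
*Emil₂* c-commands the pronoun within its binding domain → coindexation would violate Principle B.
*Dmitri₃*: the pronoun c-commands this R-expression → coindexation would violate Principle C on *Dmitri₃*.
*Mateo₄* and the pronoun do not c-command one another → neither Principle B nor Principle C is at stake; coindexation permitted.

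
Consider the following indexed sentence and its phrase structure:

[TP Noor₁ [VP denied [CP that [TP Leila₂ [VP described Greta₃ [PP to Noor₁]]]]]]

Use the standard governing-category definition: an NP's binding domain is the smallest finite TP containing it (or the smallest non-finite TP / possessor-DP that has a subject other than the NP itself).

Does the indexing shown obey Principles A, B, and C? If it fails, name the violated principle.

The two coindexed NPs are *Noor₁* (the higher occurrence) and *Noor₁* (the lower occurrence).
*Noor₁* (the lower occurrence) is an R-expression. Principle C requires it to be free everywhere.
*Noor₁* (the higher occurrence) c-commands it and carries the same index.
The R-expression is bound → Principle C violation.

Principle C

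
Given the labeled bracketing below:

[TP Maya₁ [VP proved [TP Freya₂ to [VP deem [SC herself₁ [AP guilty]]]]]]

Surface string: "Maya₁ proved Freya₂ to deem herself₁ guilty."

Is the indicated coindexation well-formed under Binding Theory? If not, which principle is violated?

Principle A

The two coindexed NPs are *Maya₁* and *herself₁*.
*herself₁* is an anaphor. Principle A requires it to be bound within its binding domain — the embedded TP, whose subject is Freya₂.
Within that domain it is c-commanded by *Freya₂*, which does not share its index.
*Maya₁* does c-command the anaphor, but from outside its binding domain.
The anaphor is unbound in its domain → Principle A violation.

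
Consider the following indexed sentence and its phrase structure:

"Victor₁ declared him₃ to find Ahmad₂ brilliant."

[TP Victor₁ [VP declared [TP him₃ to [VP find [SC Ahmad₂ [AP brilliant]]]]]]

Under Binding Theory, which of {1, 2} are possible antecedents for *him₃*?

none

*him* is a pronoun, so Principle B applies: it must be free in its binding domain.
Binding domain of *him₃*: the matrix TP, whose subject is Victor₁.
*Victor₁* c-commands the pronoun within its binding domain → coindexation would violate Principle B.
*Ahmad₂*: the pronoun c-commands this R-expression → coindexation would violate Principle C on *Ahmad₂*.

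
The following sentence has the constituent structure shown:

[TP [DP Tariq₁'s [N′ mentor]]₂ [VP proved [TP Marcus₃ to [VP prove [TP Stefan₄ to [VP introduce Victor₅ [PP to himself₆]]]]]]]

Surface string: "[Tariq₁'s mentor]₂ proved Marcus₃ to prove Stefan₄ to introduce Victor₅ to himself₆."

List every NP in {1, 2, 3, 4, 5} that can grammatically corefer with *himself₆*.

*himself* is an anaphor, so Principle A applies: it must be bound in its binding domain.
Binding domain of *himself₆*: the embedded TP, whose subject is Stefan₄.
*Tariq₁* does not c-command the anaphor → cannot bind it.
*[Tariq₁'s mentor]₂* c-commands the anaphor but is outside its binding domain → cannot satisfy Principle A.
*Marcus₃* c-commands the anaphor but is outside its binding domain → cannot satisfy Principle A.
*Stefan₄* c-commands the anaphor within its binding domain → licit binder.
*Victor₅* c-commands the anaphor within its binding domain → licit binder.

{4, 5}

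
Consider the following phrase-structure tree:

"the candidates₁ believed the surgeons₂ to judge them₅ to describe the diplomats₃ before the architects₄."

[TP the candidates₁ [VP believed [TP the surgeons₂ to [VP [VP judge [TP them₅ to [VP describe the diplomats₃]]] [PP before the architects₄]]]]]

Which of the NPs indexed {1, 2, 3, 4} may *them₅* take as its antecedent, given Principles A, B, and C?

{1, 4}

*them* is a pronoun, so Principle B applies: it must be free in its binding domain.
Binding domain of *them₅*: the embedded TP, whose subject is the surgeons₂.
*the candidates₁* c-commands the pronoun but from outside its binding domain, and is not c-commanded by it → coindexation permitted.
*the surgeons₂* c-commands the pronoun within its binding domain → coindexation would violate Principle B.
*the diplomats₃*: the pronoun c-commands this R-expression → coindexation would violate Principle C on *the diplomats₃*.
*the architects₄* and the pronoun do not c-command one another → neither Principle B nor Principle C is at stake; coindexation permitted.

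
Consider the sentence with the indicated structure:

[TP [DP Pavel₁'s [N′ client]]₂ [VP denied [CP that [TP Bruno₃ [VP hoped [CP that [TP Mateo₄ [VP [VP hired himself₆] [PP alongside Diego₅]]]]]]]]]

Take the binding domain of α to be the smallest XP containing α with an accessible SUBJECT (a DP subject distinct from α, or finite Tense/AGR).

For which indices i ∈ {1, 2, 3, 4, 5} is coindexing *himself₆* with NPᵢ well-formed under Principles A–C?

{4}

*himself* is an anaphor, so Principle A applies: it must be bound in its binding domain.
Binding domain of *himself₆*: the embedded TP, whose subject is Mateo₄.
*Pavel₁* does not c-command the anaphor → cannot bind it.
*[Pavel₁'s client]₂* c-commands the anaphor but is outside its binding domain → cannot satisfy Principle A.
*Bruno₃* c-commands the anaphor but is outside its binding domain → cannot satisfy Principle A.
*Mateo₄* c-commands the anaphor within its binding domain → licit binder.
*Diego₅* does not c-command the anaphor → cannot bind it.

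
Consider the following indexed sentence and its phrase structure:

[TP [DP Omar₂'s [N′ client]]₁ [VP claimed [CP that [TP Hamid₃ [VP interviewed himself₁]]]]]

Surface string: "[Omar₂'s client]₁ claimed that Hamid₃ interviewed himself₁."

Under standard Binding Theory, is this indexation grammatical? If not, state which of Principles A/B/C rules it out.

The two coindexed NPs are *[Omar₂'s client]₁* and *himself₁*.
*himself₁* is an anaphor. Principle A requires it to be bound within its binding domain — the embedded TP, whose subject is Hamid₃.
Within that domain it is c-commanded by *Hamid₃*, which does not share its index.
*[Omar₂'s client]₁* does c-command the anaphor, but from outside its binding domain.
The anaphor is unbound in its domain → Principle A violation.

Principle A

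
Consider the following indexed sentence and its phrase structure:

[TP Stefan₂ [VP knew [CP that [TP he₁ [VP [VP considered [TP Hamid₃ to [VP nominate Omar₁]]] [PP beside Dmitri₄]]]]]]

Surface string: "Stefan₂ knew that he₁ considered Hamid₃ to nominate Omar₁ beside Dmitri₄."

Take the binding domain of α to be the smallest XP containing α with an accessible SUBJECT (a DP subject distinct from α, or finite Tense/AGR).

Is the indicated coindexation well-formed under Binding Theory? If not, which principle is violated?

Principle C

The two coindexed NPs are *he₁* and *Omar₁*.
*Omar₁* is an R-expression. Principle C requires it to be free everywhere.
*he₁* c-commands it and carries the same index.
The R-expression is bound → Principle C violation.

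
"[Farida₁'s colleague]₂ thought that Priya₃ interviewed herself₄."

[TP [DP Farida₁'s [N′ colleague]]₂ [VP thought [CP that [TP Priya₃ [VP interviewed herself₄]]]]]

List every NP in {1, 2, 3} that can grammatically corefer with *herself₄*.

*herself* is an anaphor, so Principle A applies: it must be bound in its binding domain.
Binding domain of *herself₄*: the embedded TP, whose subject is Priya₃.
*Farida₁* does not c-command the anaphor → cannot bind it.
*[Farida₁'s colleague]₂* c-commands the anaphor but is outside its binding domain → cannot satisfy Principle A.
*Priya₃* c-commands the anaphor within its binding domain → licit binder.

{3}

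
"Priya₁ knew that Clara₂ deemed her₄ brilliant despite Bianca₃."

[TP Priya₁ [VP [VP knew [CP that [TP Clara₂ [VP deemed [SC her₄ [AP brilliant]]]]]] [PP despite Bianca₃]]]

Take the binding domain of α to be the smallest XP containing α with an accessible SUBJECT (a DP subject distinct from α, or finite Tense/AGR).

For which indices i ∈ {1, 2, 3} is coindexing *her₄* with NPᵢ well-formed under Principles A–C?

{1, 3}

*her* is a pronoun, so Principle B applies: it must be free in its binding domain.
Binding domain of *her₄*: the embedded TP, whose subject is Clara₂.
*Priya₁* c-commands the pronoun but from outside its binding domain, and is not c-commanded by it → coindexation permitted.
*Clara₂* c-commands the pronoun within its binding domain → coindexation would violate Principle B.
*Bianca₃* and the pronoun do not c-command one another → neither Principle B nor Principle C is at stake; coindexation permitted.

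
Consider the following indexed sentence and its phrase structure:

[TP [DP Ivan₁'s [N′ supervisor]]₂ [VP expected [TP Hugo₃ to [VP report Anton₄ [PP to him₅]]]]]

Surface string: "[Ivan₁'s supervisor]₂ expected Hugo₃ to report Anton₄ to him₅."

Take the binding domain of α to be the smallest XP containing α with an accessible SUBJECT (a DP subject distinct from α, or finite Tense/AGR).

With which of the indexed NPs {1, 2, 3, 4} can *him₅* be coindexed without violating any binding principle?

{1, 2}

*him* is a pronoun, so Principle B applies: it must be free in its binding domain.
Binding domain of *him₅*: the embedded TP, whose subject is Hugo₃.
*Ivan₁* and the pronoun do not c-command one another → neither Principle B nor Principle C is at stake; coindexation permitted.
*[Ivan₁'s supervisor]₂* c-commands the pronoun but from outside its binding domain, and is not c-commanded by it → coindexation permitted.
*Hugo₃* c-commands the pronoun within its binding domain → coindexation would violate Principle B.
*Anton₄* c-commands the pronoun within its binding domain → coindexation would violate Principle B.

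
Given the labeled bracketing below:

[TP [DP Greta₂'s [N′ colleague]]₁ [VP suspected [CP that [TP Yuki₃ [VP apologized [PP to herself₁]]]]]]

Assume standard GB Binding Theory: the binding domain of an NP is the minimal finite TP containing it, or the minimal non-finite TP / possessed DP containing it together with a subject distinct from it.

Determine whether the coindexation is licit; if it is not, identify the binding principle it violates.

The two coindexed NPs are *[Greta₂'s colleague]₁* and *herself₁*.
*herself₁* is an anaphor. Principle A requires it to be bound within its binding domain — the embedded TP, whose subject is Yuki₃.
Within that domain it is c-commanded by *Yuki₃*, which does not share its index.
*[Greta₂'s colleague]₁* does c-command the anaphor, but from outside its binding domain.
The anaphor is unbound in its domain → Principle A violation.

Principle A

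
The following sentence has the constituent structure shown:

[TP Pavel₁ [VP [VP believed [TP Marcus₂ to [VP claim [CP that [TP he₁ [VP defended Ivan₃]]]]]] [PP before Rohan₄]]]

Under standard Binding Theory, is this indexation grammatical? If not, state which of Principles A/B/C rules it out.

grammatical

The two coindexed NPs are *Pavel₁* and *he₁*.
*he₁* is a pronoun; nothing c-commands it within its binding domain (the embedded TP.), so Principle B holds trivially.
*Pavel₁* is an R-expression; *he₁* does not c-command it, and no other NP shares its index, so Principle C is satisfied.
All principles are respected.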